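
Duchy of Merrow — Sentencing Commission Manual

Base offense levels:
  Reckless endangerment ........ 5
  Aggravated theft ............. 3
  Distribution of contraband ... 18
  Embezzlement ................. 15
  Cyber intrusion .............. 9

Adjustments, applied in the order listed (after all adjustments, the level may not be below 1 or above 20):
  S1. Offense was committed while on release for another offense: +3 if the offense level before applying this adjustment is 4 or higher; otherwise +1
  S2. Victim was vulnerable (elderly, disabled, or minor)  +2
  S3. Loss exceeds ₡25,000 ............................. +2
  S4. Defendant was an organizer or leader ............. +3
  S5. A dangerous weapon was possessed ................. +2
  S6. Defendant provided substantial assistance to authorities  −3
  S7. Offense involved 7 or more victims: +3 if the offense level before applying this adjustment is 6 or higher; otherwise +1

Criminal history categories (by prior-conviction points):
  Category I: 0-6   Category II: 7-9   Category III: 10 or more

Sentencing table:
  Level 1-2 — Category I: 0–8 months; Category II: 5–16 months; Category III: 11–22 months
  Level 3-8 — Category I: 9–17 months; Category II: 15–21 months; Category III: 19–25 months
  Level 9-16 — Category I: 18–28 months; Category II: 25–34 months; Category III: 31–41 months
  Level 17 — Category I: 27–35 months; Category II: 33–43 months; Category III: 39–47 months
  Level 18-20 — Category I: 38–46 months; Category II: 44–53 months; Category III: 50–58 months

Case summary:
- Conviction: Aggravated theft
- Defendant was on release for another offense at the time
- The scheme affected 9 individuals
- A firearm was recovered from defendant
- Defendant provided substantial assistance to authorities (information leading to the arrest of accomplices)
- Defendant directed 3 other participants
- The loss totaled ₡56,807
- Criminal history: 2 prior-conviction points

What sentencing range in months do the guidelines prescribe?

Base offense level for aggravated theft: 3.
S1 applies (level before this adjustment is 3 < 4, so +1): 3 + 1 = 4.
S3 applies: 4 + 2 = 6.
S4 applies: 6 + 3 = 9.
S5 applies: 9 + 2 = 11.
S6 applies: 11 − 3 = 8.
S7 applies (level before this adjustment is 8 ≥ 6, so +3): 8 + 3 = 11.
Final offense level: 11.
Criminal history: 2 prior points → Category I (0-6).
Level 11 falls in the 9-16 band.
Grid: Level 9-16 × Category I = 18-28 months.

18-28 months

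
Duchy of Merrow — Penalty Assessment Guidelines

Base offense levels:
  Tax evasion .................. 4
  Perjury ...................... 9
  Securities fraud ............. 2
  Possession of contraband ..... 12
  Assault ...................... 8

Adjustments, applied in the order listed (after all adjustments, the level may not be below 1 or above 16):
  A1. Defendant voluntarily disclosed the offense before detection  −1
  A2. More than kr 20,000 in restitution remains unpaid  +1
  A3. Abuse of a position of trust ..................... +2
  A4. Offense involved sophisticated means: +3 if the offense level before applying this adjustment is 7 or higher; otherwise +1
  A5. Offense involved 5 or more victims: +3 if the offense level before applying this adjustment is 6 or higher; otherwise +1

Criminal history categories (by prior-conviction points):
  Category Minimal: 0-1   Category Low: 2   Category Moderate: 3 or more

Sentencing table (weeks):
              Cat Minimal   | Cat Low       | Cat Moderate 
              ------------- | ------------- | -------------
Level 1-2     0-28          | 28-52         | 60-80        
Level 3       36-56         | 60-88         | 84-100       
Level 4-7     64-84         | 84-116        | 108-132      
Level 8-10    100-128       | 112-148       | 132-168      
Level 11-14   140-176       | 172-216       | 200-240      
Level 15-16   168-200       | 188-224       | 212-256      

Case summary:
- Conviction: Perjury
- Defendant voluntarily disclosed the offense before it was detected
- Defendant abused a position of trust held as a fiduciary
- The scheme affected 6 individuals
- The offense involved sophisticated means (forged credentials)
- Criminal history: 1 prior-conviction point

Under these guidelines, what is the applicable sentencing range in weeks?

168-200 weeks

Base offense level for perjury: 9.
A1 applies: 9 − 1 = 8.
A3 applies: 8 + 2 = 10.
A4 applies (level before this adjustment is 10 ≥ 7, so +3): 10 + 3 = 13.
A5 applies (level before this adjustment is 13 ≥ 6, so +3): 13 + 3 = 16.
Final offense level: 16.
Criminal history: 1 prior point → Category Minimal (0-1).
Level 16 falls in the 15-16 band.
Grid: Level 15-16 × Category Minimal = 168-200 weeks.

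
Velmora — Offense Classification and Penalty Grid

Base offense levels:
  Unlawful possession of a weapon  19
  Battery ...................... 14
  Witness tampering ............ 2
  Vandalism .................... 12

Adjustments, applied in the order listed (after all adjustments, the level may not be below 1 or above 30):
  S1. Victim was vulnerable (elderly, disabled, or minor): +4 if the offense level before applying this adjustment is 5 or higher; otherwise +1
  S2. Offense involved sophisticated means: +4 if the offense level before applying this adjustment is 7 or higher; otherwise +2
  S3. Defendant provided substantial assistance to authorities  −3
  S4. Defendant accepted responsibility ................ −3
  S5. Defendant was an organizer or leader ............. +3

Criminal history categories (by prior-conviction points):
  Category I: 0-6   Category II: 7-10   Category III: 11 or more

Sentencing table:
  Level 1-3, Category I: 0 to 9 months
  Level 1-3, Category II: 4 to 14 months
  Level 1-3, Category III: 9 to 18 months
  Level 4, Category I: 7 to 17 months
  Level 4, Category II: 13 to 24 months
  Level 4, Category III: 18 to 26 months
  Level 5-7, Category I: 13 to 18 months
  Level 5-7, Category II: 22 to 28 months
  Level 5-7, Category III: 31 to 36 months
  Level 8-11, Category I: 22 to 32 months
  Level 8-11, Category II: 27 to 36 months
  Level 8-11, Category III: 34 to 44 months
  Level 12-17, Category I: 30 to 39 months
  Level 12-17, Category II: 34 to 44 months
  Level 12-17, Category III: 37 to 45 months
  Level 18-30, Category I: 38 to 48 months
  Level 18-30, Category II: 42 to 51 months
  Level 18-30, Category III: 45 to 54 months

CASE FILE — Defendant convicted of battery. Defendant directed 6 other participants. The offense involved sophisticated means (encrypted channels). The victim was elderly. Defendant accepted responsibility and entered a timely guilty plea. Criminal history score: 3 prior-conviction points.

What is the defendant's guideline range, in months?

38-48 months

Base offense level for battery: 14.
S1 applies (level before this adjustment is 14 ≥ 5, so +4): 14 + 4 = 18.
S2 applies (level before this adjustment is 18 ≥ 7, so +4): 18 + 4 = 22.
S3 does not apply.
S4 applies: 22 − 3 = 19.
S5 applies: 19 + 3 = 22.
Final offense level: 22.
Criminal history: 3 prior points → Category I (0-6).
Level 22 falls in the 18-30 band.
Grid: Level 18-30 × Category I = 38-48 months.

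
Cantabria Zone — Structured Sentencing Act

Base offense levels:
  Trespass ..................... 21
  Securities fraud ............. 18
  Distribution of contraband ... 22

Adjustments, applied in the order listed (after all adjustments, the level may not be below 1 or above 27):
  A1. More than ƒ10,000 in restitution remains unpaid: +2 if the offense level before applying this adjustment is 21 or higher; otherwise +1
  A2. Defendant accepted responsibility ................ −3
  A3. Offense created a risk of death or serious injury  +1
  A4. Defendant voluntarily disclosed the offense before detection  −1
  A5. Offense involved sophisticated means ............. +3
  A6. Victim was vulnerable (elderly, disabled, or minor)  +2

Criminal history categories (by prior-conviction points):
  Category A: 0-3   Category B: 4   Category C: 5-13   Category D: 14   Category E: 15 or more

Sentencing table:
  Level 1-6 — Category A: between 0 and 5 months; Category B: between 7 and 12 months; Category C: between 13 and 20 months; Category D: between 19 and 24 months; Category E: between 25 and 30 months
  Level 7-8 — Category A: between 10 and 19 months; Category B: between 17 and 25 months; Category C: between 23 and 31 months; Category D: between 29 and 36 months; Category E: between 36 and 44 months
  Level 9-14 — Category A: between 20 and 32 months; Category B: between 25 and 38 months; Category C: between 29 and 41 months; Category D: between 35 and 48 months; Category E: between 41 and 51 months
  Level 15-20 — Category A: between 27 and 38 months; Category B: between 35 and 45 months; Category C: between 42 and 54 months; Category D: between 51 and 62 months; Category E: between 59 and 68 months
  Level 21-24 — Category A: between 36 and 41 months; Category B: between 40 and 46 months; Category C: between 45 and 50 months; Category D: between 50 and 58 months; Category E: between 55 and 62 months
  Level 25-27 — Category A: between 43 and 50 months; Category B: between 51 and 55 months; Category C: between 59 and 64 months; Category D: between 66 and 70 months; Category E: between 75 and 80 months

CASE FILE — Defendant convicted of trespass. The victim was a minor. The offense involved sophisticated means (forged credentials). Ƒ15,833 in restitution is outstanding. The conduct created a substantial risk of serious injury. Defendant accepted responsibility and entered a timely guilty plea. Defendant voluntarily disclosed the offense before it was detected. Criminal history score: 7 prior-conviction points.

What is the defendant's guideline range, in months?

Base offense level for trespass: 21.
A1 applies (level before this adjustment is 21 ≥ 21, so +2): 21 + 2 = 23.
A2 applies: 23 − 3 = 20.
A3 applies: 20 + 1 = 21.
A4 applies: 21 − 1 = 20.
A5 applies: 20 + 3 = 23.
A6 applies: 23 + 2 = 25.
Final offense level: 25.
Criminal history: 7 prior points → Category C (5-13).
Level 25 falls in the 25-27 band.
Grid: Level 25-27 × Category C = 59-64 months.

59-64 months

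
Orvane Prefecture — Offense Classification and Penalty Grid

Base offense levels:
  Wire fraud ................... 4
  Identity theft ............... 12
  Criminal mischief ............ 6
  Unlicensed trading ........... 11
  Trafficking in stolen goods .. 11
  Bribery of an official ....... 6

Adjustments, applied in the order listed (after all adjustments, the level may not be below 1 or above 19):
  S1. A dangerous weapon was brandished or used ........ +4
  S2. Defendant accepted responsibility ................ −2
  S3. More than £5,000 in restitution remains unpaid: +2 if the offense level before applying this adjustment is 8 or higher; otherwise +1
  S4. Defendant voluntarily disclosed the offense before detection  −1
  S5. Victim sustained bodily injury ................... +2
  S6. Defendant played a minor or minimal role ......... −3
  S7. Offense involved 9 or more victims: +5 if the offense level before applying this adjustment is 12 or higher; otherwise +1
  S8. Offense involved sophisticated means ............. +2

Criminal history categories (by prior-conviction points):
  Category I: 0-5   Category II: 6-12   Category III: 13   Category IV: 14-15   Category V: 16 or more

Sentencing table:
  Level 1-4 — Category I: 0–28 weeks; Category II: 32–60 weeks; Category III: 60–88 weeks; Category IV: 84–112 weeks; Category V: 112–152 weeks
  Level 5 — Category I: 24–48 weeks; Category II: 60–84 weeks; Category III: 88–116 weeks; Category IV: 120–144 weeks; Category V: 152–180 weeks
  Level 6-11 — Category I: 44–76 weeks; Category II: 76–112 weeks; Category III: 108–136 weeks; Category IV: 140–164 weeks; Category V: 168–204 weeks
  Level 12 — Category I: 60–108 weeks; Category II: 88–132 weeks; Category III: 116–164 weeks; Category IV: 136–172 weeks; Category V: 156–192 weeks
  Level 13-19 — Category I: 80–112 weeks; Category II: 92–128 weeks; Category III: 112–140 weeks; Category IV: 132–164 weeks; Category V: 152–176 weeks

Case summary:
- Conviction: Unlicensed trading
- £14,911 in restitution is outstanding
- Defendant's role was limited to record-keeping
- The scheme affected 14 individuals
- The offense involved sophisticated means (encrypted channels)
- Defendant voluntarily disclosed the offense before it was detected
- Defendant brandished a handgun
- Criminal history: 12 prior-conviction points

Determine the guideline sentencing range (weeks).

92-128 weeks

Base offense level for unlicensed trading: 11.
S1 applies: 11 + 4 = 15.
S3 applies (level before this adjustment is 15 ≥ 8, so +2): 15 + 2 = 17.
S4 applies: 17 − 1 = 16.
S6 applies: 16 − 3 = 13.
S7 applies (level before this adjustment is 13 ≥ 12, so +5): 13 + 5 = 18.
S8 applies: 18 + 2 = 20.
Level 20 exceeds the maximum of 19; capped at 19.
Final offense level: 19.
Criminal history: 12 prior points → Category II (6-12).
Level 19 falls in the 13-19 band.
Grid: Level 13-19 × Category II = 92-128 weeks.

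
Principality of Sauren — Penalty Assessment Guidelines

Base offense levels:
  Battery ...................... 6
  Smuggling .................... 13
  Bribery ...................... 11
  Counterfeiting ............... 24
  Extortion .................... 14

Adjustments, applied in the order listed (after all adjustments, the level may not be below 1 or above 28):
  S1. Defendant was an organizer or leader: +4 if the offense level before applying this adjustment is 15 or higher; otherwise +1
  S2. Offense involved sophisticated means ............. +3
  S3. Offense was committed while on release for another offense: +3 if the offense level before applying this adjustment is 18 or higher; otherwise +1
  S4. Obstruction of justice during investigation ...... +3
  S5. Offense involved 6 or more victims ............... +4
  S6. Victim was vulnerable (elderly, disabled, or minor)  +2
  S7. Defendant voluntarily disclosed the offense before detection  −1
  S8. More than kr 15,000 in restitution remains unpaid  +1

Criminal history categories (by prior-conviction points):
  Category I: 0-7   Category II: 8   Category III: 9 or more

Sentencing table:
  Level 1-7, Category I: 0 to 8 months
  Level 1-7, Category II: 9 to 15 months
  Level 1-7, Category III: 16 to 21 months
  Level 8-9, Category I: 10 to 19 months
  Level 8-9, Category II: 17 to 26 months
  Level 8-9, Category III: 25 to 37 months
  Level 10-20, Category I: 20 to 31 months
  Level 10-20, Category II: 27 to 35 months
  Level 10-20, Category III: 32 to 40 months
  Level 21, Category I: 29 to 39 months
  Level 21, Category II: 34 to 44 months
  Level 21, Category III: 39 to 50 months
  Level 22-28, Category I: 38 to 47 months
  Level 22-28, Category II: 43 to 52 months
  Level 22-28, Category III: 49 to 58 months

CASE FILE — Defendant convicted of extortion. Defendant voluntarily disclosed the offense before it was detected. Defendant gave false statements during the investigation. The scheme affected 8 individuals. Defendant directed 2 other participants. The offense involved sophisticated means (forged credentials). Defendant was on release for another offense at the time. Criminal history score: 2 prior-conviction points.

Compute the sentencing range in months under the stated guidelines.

38-47 months

Base offense level for extortion: 14.
S1 applies (level before this adjustment is 14 < 15, so +1): 14 + 1 = 15.
S2 applies: 15 + 3 = 18.
S3 applies (level before this adjustment is 18 ≥ 18, so +3): 18 + 3 = 21.
S4 applies: 21 + 3 = 24.
S5 applies: 24 + 4 = 28.
S7 applies: 28 − 1 = 27.
Final offense level: 27.
Criminal history: 2 prior points → Category I (0-7).
Level 27 falls in the 22-28 band.
Grid: Level 22-28 × Category I = 38-47 months.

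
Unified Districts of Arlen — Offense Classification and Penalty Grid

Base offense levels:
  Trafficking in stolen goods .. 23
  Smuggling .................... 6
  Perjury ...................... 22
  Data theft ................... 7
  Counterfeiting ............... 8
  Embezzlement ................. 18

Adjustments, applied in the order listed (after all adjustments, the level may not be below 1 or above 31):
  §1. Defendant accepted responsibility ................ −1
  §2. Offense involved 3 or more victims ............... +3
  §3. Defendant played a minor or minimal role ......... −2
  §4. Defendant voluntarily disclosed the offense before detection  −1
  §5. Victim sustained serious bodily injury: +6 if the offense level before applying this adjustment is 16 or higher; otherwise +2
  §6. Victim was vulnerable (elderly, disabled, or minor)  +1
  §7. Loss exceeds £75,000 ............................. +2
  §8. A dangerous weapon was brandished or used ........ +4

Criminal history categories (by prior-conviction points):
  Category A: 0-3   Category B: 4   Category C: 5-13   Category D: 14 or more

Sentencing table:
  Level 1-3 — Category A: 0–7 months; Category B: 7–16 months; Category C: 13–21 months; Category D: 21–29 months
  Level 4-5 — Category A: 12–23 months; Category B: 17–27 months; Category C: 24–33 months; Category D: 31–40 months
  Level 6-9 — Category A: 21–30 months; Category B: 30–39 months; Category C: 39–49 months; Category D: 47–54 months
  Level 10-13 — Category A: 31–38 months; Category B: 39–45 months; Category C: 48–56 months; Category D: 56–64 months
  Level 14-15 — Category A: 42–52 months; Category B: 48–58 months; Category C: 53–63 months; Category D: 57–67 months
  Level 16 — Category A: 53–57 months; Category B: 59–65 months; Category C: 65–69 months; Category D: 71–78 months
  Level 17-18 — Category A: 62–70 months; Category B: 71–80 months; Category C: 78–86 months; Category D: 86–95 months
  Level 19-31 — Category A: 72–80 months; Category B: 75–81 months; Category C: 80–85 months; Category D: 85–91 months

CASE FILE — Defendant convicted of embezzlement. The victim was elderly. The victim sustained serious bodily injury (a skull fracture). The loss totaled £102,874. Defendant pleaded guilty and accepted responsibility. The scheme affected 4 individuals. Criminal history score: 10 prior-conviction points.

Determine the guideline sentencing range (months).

80-85 months

Base offense level for embezzlement: 18.
§1 applies: 18 − 1 = 17.
§2 applies: 17 + 3 = 20.
§3 does not apply.
§5 applies (level before this adjustment is 20 ≥ 16, so +6): 20 + 6 = 26.
§6 applies: 26 + 1 = 27.
§7 applies: 27 + 2 = 29.
§8 does not apply.
Final offense level: 29.
Criminal history: 10 prior points → Category C (5-13).
Level 29 falls in the 19-31 band.
Grid: Level 19-31 × Category C = 80-85 months.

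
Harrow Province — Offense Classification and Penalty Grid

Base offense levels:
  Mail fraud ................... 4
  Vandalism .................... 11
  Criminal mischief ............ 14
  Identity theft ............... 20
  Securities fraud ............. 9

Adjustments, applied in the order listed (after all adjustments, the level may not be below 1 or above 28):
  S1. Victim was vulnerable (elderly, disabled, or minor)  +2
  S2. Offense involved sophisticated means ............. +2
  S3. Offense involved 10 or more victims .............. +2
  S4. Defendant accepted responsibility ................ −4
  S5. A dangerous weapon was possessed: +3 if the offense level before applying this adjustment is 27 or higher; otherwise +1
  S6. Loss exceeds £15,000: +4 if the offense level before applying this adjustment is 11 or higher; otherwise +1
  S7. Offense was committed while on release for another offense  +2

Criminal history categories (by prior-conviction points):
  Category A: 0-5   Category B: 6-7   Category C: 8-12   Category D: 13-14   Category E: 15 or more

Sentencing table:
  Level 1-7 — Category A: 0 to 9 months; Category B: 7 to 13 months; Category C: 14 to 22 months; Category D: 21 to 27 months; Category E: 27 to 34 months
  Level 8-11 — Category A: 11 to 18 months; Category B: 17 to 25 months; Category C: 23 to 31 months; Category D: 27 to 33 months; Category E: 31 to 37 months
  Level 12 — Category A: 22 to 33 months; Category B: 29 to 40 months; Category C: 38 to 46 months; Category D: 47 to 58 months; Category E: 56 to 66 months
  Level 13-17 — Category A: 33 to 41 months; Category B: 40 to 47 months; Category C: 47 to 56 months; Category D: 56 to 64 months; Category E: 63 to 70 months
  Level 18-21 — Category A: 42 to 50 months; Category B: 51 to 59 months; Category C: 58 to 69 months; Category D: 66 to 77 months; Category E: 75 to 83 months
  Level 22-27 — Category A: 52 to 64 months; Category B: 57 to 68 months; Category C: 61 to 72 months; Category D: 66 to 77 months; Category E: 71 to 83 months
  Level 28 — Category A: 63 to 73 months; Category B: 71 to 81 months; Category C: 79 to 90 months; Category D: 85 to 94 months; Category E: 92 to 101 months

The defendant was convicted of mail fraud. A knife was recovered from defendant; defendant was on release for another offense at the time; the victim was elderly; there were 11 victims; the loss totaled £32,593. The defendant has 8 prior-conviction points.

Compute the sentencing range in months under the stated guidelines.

38-46 months

Base offense level for mail fraud: 4.
S1 applies: 4 + 2 = 6.
S2 does not apply.
S3 applies: 6 + 2 = 8.
S4 does not apply.
S5 applies (level before this adjustment is 8 < 27, so +1): 8 + 1 = 9.
S6 applies (level before this adjustment is 9 < 11, so +1): 9 + 1 = 10.
S7 applies: 10 + 2 = 12.
Final offense level: 12.
Criminal history: 8 prior points → Category C (8-12).
Level 12 falls in the 12 band.
Grid: Level 12 × Category C = 38-46 months.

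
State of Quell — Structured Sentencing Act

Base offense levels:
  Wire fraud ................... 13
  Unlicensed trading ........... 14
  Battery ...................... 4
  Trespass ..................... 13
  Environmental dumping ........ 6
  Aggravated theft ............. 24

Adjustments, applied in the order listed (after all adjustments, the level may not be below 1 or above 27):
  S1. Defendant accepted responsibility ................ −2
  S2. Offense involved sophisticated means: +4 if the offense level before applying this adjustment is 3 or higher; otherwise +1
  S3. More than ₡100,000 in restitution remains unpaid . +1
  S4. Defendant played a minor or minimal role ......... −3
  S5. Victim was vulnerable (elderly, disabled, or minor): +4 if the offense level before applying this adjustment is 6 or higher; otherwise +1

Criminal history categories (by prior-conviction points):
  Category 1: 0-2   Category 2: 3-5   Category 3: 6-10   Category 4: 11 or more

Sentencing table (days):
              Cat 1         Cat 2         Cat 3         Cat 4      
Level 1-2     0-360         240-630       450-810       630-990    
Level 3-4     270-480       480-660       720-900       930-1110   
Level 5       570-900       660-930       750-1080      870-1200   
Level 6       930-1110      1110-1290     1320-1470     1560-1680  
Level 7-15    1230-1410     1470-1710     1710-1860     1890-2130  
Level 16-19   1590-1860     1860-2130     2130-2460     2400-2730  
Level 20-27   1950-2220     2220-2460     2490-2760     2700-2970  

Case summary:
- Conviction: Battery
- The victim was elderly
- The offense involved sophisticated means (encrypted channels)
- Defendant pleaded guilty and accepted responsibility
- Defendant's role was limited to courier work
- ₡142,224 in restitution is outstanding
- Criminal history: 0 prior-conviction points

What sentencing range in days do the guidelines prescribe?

Base offense level for battery: 4.
S1 applies: 4 − 2 = 2.
S2 applies (level before this adjustment is 2 < 3, so +1): 2 + 1 = 3.
S3 applies: 3 + 1 = 4.
S4 applies: 4 − 3 = 1.
S5 applies (level before this adjustment is 1 < 6, so +1): 1 + 1 = 2.
Final offense level: 2.
Criminal history: 0 prior points → Category 1 (0-2).
Level 2 falls in the 1-2 band.
Grid: Level 1-2 × Category 1 = 0-360 days.

0-360 days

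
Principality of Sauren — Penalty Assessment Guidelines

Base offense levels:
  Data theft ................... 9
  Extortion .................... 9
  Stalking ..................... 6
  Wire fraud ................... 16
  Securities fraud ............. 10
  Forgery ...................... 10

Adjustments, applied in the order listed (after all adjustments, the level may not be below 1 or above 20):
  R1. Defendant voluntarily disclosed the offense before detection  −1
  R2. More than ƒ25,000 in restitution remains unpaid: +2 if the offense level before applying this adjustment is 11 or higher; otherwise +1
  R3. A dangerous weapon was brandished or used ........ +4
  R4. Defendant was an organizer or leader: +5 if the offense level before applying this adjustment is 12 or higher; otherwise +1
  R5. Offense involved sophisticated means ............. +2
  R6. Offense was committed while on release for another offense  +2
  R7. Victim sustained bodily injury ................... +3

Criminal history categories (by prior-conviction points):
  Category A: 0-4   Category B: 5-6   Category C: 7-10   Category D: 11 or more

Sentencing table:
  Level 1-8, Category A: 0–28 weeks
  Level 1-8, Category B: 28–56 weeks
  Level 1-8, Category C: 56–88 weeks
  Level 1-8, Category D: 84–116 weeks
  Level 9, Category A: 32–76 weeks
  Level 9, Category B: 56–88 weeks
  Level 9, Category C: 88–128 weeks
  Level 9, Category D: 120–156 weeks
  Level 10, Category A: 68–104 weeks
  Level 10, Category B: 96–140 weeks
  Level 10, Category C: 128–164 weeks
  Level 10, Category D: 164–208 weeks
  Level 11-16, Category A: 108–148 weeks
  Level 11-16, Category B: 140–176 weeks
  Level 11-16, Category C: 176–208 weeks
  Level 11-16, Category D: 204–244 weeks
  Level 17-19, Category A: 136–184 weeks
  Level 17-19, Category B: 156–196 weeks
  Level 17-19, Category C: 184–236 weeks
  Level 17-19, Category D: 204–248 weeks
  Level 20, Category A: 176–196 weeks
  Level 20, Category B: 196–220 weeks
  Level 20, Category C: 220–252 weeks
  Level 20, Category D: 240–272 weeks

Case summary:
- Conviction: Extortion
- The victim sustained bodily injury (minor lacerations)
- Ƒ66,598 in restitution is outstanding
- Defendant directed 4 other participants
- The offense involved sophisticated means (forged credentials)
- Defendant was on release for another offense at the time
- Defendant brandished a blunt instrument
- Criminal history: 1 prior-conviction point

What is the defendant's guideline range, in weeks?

Base offense level for extortion: 9.
R1 does not apply.
R2 applies (level before this adjustment is 9 < 11, so +1): 9 + 1 = 10.
R3 applies: 10 + 4 = 14.
R4 applies (level before this adjustment is 14 ≥ 12, so +5): 14 + 5 = 19.
R5 applies: 19 + 2 = 21.
R6 applies: 21 + 2 = 23.
R7 applies: 23 + 3 = 26.
Level 26 exceeds the maximum of 20; capped at 20.
Final offense level: 20.
Criminal history: 1 prior point → Category A (0-4).
Level 20 falls in the 20 band.
Grid: Level 20 × Category A = 176-196 weeks.

176-196 weeks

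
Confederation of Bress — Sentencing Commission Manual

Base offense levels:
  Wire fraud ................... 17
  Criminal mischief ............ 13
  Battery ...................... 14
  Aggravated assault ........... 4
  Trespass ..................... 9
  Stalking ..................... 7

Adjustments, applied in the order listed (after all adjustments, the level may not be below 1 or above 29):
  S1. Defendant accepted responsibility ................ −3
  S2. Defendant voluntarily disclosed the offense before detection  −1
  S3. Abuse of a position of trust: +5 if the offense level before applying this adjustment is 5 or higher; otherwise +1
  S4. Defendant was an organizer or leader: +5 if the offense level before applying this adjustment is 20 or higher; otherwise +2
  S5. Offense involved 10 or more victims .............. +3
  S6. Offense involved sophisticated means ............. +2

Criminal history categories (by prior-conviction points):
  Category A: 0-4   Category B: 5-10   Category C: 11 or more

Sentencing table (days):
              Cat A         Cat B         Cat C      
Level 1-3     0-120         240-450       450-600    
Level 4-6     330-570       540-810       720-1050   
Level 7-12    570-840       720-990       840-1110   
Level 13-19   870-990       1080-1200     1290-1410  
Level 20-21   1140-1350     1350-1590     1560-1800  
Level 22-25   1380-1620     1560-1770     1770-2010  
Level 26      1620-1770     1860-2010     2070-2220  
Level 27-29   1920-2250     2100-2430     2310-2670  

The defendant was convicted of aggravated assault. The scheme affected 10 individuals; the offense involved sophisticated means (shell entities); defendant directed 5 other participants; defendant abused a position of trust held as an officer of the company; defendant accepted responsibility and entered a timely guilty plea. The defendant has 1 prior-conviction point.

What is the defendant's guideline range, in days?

570-840 days

Base offense level for aggravated assault: 4.
S1 applies: 4 − 3 = 1.
S2 does not apply.
S3 applies (level before this adjustment is 1 < 5, so +1): 1 + 1 = 2.
S4 applies (level before this adjustment is 2 < 20, so +2): 2 + 2 = 4.
S5 applies: 4 + 3 = 7.
S6 applies: 7 + 2 = 9.
Final offense level: 9.
Criminal history: 1 prior point → Category A (0-4).
Level 9 falls in the 7-12 band.
Grid: Level 7-12 × Category A = 570-840 days.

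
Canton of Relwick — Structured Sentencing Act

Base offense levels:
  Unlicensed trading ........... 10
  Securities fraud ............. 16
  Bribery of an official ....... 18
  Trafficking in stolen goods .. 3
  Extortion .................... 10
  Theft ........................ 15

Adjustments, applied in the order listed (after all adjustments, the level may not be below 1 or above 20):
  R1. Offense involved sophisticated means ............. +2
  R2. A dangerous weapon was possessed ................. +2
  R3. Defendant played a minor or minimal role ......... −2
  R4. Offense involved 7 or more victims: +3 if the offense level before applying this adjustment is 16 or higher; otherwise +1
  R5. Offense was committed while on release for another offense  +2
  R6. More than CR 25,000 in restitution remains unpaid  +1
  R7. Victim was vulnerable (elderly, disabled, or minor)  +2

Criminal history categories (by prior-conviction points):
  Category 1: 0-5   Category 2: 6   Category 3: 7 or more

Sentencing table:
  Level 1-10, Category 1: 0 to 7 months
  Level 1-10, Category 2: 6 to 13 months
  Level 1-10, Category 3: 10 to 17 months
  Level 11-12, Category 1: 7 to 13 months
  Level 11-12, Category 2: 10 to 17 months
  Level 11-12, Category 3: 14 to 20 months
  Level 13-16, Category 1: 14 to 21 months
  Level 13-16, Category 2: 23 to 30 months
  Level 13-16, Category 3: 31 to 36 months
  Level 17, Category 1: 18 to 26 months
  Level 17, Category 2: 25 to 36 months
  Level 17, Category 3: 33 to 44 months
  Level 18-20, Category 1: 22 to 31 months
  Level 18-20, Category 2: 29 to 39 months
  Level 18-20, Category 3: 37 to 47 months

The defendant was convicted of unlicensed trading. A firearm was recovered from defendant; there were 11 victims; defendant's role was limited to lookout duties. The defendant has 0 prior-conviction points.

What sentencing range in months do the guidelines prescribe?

7-13 months

Base offense level for unlicensed trading: 10.
R1 does not apply.
R2 applies: 10 + 2 = 12.
R3 applies: 12 − 2 = 10.
R4 applies (level before this adjustment is 10 < 16, so +1): 10 + 1 = 11.
R7 does not apply.
Final offense level: 11.
Criminal history: 0 prior points → Category 1 (0-5).
Level 11 falls in the 11-12 band.
Grid: Level 11-12 × Category 1 = 7-13 months.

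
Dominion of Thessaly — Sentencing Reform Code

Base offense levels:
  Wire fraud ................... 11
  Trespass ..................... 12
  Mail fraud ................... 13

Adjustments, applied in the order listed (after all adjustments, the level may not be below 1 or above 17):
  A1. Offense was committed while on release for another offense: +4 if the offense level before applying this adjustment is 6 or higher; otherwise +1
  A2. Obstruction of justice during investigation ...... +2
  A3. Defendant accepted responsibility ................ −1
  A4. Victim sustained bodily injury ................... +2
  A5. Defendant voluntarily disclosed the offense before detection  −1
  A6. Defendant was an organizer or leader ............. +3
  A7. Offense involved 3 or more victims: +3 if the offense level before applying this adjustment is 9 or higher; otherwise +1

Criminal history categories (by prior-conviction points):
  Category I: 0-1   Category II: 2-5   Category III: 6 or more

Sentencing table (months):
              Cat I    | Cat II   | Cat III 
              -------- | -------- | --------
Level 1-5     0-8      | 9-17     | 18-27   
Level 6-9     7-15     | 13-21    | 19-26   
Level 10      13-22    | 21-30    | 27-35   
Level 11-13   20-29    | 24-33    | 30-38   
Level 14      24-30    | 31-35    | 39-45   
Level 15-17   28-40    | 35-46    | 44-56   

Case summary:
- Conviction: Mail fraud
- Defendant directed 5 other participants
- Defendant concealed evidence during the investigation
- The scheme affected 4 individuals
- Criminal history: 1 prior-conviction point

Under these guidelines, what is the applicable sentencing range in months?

28-40 months

Base offense level for mail fraud: 13.
A1 does not apply.
A2 applies: 13 + 2 = 15.
A3 does not apply.
A5 does not apply.
A6 applies: 15 + 3 = 18.
A7 applies (level before this adjustment is 18 ≥ 9, so +3): 18 + 3 = 21.
Level 21 exceeds the maximum of 17; capped at 17.
Final offense level: 17.
Criminal history: 1 prior point → Category I (0-1).
Level 17 falls in the 15-17 band.
Grid: Level 15-17 × Category I = 28-40 months.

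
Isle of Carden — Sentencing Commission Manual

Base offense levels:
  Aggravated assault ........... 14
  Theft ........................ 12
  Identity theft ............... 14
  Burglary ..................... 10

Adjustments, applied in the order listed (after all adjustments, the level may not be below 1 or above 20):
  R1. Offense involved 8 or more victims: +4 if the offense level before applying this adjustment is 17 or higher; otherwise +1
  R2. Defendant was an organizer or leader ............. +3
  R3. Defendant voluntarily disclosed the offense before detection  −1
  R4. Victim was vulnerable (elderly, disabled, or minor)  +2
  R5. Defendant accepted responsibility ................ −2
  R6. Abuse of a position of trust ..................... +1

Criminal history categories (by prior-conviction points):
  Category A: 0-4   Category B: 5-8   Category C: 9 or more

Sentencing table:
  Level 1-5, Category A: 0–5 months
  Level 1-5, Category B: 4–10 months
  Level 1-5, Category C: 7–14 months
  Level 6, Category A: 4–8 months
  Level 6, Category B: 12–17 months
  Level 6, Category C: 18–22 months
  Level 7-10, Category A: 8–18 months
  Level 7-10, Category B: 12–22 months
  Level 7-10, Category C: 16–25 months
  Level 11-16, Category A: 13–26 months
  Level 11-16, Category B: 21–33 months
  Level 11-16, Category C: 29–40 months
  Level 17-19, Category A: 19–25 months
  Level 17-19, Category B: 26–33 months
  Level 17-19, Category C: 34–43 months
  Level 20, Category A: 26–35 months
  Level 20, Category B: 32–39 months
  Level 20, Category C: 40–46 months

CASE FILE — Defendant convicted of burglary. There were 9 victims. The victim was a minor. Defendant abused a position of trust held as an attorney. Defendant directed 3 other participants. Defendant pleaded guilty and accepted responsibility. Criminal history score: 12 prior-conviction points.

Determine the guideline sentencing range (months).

Base offense level for burglary: 10.
R1 applies (level before this adjustment is 10 < 17, so +1): 10 + 1 = 11.
R2 applies: 11 + 3 = 14.
R3 does not apply.
R4 applies: 14 + 2 = 16.
R5 applies: 16 − 2 = 14.
R6 applies: 14 + 1 = 15.
Final offense level: 15.
Criminal history: 12 prior points → Category C (9+).
Level 15 falls in the 11-16 band.
Grid: Level 11-16 × Category C = 29-40 months.

29-40 months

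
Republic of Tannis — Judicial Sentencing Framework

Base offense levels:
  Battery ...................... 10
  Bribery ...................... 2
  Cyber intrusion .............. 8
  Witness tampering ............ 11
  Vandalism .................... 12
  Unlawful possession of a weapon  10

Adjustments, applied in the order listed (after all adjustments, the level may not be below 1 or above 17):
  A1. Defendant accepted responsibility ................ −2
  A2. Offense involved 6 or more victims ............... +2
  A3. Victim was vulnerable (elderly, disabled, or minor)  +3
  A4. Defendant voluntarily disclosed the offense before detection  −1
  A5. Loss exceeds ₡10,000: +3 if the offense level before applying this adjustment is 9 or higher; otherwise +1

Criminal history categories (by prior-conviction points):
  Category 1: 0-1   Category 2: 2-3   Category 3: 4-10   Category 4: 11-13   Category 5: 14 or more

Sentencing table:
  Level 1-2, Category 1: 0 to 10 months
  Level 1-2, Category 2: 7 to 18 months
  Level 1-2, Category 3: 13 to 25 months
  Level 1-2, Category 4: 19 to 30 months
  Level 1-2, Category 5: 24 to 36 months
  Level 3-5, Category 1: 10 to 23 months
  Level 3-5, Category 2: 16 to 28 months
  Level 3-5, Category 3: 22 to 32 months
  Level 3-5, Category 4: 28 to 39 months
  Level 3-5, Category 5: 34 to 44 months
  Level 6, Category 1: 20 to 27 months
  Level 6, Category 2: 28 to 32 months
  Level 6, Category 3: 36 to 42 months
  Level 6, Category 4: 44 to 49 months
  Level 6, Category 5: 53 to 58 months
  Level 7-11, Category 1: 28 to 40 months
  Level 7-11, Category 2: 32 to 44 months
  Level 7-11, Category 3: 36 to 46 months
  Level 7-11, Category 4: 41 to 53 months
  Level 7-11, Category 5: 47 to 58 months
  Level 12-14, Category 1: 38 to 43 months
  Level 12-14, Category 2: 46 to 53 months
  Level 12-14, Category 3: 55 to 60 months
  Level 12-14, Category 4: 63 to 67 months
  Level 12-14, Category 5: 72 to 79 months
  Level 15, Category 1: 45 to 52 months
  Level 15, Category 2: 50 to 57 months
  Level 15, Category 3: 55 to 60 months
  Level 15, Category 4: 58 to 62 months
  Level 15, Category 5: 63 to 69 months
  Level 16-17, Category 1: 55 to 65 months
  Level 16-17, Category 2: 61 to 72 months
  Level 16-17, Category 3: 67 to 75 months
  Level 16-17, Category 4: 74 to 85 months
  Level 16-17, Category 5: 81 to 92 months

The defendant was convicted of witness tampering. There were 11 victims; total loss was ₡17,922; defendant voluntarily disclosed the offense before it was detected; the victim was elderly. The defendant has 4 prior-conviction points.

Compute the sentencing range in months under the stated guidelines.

Base offense level for witness tampering: 11.
A2 applies: 11 + 2 = 13.
A3 applies: 13 + 3 = 16.
A4 applies: 16 − 1 = 15.
A5 applies (level before this adjustment is 15 ≥ 9, so +3): 15 + 3 = 18.
Level 18 exceeds the maximum of 17; capped at 17.
Final offense level: 17.
Criminal history: 4 prior points → Category 3 (4-10).
Level 17 falls in the 16-17 band.
Grid: Level 16-17 × Category 3 = 67-75 months.

67-75 months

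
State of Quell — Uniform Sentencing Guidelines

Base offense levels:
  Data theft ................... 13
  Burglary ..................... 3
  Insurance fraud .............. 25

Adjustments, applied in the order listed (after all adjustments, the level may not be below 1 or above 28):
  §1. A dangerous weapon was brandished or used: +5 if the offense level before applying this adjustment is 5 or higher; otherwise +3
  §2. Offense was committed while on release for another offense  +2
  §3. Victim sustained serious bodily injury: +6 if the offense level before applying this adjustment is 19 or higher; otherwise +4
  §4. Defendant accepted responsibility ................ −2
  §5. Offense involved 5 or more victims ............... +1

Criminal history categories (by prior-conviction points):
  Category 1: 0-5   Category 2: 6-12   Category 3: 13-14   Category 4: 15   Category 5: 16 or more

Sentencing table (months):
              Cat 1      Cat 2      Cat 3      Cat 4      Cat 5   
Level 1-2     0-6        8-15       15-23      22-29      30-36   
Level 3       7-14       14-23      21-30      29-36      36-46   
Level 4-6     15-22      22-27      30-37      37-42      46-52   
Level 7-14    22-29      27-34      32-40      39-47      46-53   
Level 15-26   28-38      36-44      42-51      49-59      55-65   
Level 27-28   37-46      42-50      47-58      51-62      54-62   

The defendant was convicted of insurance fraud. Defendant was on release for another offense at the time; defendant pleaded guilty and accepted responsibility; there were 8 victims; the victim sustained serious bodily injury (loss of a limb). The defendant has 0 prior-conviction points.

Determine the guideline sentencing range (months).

Base offense level for insurance fraud: 25.
§1 does not apply.
§2 applies: 25 + 2 = 27.
§3 applies (level before this adjustment is 27 ≥ 19, so +6): 27 + 6 = 33.
§4 applies: 33 − 2 = 31.
§5 applies: 31 + 1 = 32.
Level 32 exceeds the maximum of 28; capped at 28.
Final offense level: 28.
Criminal history: 0 prior points → Category 1 (0-5).
Level 28 falls in the 27-28 band.
Grid: Level 27-28 × Category 1 = 37-46 months.

37-46 months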